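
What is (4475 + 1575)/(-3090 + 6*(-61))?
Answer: -3025/1728 ≈ -1.7506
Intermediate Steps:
(4475 + 1575)/(-3090 + 6*(-61)) = 6050/(-3090 - 366) = 6050/(-3456) = 6050*(-1/3456) = -3025/1728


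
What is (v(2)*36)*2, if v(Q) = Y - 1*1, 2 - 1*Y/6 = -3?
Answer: 2088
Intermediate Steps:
Y = 30 (Y = 12 - 6*(-3) = 12 + 18 = 30)
v(Q) = 29 (v(Q) = 30 - 1*1 = 30 - 1 = 29)
(v(2)*36)*2 = (29*36)*2 = 1044*2 = 2088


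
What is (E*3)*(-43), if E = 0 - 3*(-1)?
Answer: -387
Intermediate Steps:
E = 3 (E = 0 + 3 = 3)
(E*3)*(-43) = (3*3)*(-43) = 9*(-43) = -387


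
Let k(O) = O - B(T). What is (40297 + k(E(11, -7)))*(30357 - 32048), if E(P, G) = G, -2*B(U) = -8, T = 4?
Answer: -68123626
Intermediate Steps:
B(U) = 4 (B(U) = -½*(-8) = 4)
k(O) = -4 + O (k(O) = O - 1*4 = O - 4 = -4 + O)
(40297 + k(E(11, -7)))*(30357 - 32048) = (40297 + (-4 - 7))*(30357 - 32048) = (40297 - 11)*(-1691) = 40286*(-1691) = -68123626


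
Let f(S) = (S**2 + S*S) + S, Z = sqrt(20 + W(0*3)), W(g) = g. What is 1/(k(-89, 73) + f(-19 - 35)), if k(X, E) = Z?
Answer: 2889/16692632 - sqrt(5)/16692632 ≈ 0.00017294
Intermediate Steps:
Z = 2*sqrt(5) (Z = sqrt(20 + 0*3) = sqrt(20 + 0) = sqrt(20) = 2*sqrt(5) ≈ 4.4721)
k(X, E) = 2*sqrt(5)
f(S) = S + 2*S**2 (f(S) = (S**2 + S**2) + S = 2*S**2 + S = S + 2*S**2)
1/(k(-89, 73) + f(-19 - 35)) = 1/(2*sqrt(5) + (-19 - 35)*(1 + 2*(-19 - 35))) = 1/(2*sqrt(5) - 54*(1 + 2*(-54))) = 1/(2*sqrt(5) - 54*(1 - 108)) = 1/(2*sqrt(5) - 54*(-107)) = 1/(2*sqrt(5) + 5778) = 1/(5778 + 2*sqrt(5))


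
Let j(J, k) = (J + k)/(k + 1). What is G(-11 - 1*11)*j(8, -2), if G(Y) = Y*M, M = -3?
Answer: -396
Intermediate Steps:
G(Y) = -3*Y (G(Y) = Y*(-3) = -3*Y)
j(J, k) = (J + k)/(1 + k)
G(-11 - 1*11)*j(8, -2) = (-3*(-11 - 1*11))*((8 - 2)/(1 - 2)) = (-3*(-11 - 11))*(6/(-1)) = (-3*(-22))*(-1*6) = 66*(-6) = -396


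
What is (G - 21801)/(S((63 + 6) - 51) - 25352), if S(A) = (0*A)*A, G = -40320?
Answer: 62121/25352 ≈ 2.4503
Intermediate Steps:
S(A) = 0 (S(A) = 0*A = 0)
(G - 21801)/(S((63 + 6) - 51) - 25352) = (-40320 - 21801)/(0 - 25352) = -62121/(-25352) = -62121*(-1/25352) = 62121/25352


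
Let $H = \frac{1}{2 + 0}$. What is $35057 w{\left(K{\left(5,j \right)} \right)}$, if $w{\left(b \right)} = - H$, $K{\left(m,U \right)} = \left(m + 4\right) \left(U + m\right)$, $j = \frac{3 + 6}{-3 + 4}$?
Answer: $- \frac{35057}{2} \approx -17529.0$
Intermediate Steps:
$j = 9$ ($j = \frac{9}{1} = 9 \cdot 1 = 9$)
$K{\left(m,U \right)} = \left(4 + m\right) \left(U + m\right)$
$H = \frac{1}{2} \approx 0.5$
$w{\left(b \right)} = - \frac{1}{2}$ ($w{\left(b \right)} = \left(-1\right) \frac{1}{2} = - \frac{1}{2}$)
$35057 w{\left(K{\left(5,j \right)} \right)} = 35057 \left(- \frac{1}{2}\right) = - \frac{35057}{2}$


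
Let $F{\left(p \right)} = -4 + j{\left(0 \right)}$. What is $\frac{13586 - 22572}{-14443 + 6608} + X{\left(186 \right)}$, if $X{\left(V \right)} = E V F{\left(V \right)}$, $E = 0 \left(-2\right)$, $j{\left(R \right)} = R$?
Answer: $\frac{8986}{7835} \approx 1.1469$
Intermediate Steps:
$F{\left(p \right)} = -4$ ($F{\left(p \right)} = -4 + 0 = -4$)
$E = 0$
$X{\left(V \right)} = 0$ ($X{\left(V \right)} = 0 V \left(-4\right) = 0 \left(-4\right) = 0$)
$\frac{13586 - 22572}{-14443 + 6608} + X{\left(186 \right)} = \frac{13586 - 22572}{-14443 + 6608} + 0 = - \frac{8986}{-7835} + 0 = \left(-8986\right) \left(- \frac{1}{7835}\right) + 0 = \frac{8986}{7835} + 0 = \frac{8986}{7835}$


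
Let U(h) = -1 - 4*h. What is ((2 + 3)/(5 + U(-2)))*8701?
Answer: 43505/12 ≈ 3625.4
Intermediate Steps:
((2 + 3)/(5 + U(-2)))*8701 = ((2 + 3)/(5 + (-1 - 4*(-2))))*8701 = (5/(5 + (-1 + 8)))*8701 = (5/(5 + 7))*8701 = (5/12)*8701 = 43505/12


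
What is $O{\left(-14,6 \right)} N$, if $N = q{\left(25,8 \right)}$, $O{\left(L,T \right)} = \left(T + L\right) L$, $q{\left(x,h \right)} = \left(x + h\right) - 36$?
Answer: $-336$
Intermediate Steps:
$q{\left(x,h \right)} = -36 + h + x$ ($q{\left(x,h \right)} = \left(h + x\right) - 36 = -36 + h + x$)
$O{\left(L,T \right)} = L \left(L + T\right)$ ($O{\left(L,T \right)} = \left(L + T\right) L = L \left(L + T\right)$)
$N = -3$ ($N = -36 + 8 + 25 = -3$)
$O{\left(-14,6 \right)} N = - 14 \left(-14 + 6\right) \left(-3\right) = \left(-14\right) \left(-8\right) \left(-3\right) = 112 \left(-3\right) = -336$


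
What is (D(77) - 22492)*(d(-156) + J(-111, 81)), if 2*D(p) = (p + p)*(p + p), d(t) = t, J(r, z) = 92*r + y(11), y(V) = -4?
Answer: 110295848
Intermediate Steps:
J(r, z) = -4 + 92*r (J(r, z) = 92*r - 4 = -4 + 92*r)
D(p) = 2*p² (D(p) = ((p + p)*(p + p))/2 = ((2*p)*(2*p))/2 = (4*p²)/2 = 2*p²)
(D(77) - 22492)*(d(-156) + J(-111, 81)) = (2*77² - 22492)*(-156 + (-4 + 92*(-111))) = (2*5929 - 22492)*(-156 + (-4 - 10212)) = (11858 - 22492)*(-156 - 10216) = -10634*(-10372) = 110295848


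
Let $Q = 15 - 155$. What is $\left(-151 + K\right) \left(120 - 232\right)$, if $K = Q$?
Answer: $32592$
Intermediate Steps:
$Q = -140$ ($Q = 15 - 155 = -140$)
$K = -140$
$\left(-151 + K\right) \left(120 - 232\right) = \left(-151 - 140\right) \left(120 - 232\right) = \left(-291\right) \left(-112\right) = 32592$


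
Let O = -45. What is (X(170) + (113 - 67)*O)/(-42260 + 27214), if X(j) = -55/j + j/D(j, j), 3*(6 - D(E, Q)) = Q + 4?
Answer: 229132/1662583 ≈ 0.13782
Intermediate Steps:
D(E, Q) = 14/3 - Q/3 (D(E, Q) = 6 - (Q + 4)/3 = 6 - (4 + Q)/3 = 6 + (-4/3 - Q/3) = 14/3 - Q/3)
X(j) = -55/j + j/(14/3 - j/3)
(X(170) + (113 - 67)*O)/(-42260 + 27214) = ((770 - 55*170 - 3*170²)/(170*(-14 + 170)) + (113 - 67)*(-45))/(-42260 + 27214) = ((1/170)*(770 - 9350 - 3*28900)/156 + 46*(-45))/(-15046) = ((1/170)*(1/156)*(770 - 9350 - 86700) - 2070)*(-1/15046) = ((1/170)*(1/156)*(-95280) - 2070)*(-1/15046) = (-794/221 - 2070)*(-1/15046) = -458264/221*(-1/15046) = 229132/1662583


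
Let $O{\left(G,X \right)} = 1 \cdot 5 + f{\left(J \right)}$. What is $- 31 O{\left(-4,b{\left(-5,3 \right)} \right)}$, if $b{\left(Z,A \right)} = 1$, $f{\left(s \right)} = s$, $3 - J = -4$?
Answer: $-372$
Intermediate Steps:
$J = 7$ ($J = 3 - -4 = 3 + 4 = 7$)
$O{\left(G,X \right)} = 12$ ($O{\left(G,X \right)} = 1 \cdot 5 + 7 = 5 + 7 = 12$)
$- 31 O{\left(-4,b{\left(-5,3 \right)} \right)} = \left(-31\right) 12 = -372$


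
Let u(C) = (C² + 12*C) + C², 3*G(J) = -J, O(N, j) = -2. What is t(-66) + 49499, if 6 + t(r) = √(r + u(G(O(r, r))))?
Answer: 49493 + I*√514/3 ≈ 49493.0 + 7.5572*I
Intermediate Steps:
G(J) = -J/3 (G(J) = (-J)/3 = -J/3)
u(C) = 2*C² + 12*C
t(r) = -6 + √(80/9 + r) (t(r) = -6 + √(r + 2*(-⅓*(-2))*(6 - ⅓*(-2))) = -6 + √(r + 2*(⅔)*(6 + ⅔)) = -6 + √(r + 2*(⅔)*(20/3)) = -6 + √(r + 80/9) = -6 + √(80/9 + r))
t(-66) + 49499 = (-6 + √(80 + 9*(-66))/3) + 49499 = (-6 + √(80 - 594)/3) + 49499 = (-6 + √(-514)/3) + 49499 = (-6 + (I*√514)/3) + 49499 = (-6 + I*√514/3) + 49499 = 49493 + I*√514/3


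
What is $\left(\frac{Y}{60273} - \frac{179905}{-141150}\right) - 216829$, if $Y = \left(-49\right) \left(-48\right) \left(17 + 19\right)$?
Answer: $- \frac{40992384088393}{189056310} \approx -2.1683 \cdot 10^{5}$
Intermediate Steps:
$Y = 84672$ ($Y = 2352 \cdot 36 = 84672$)
$\left(\frac{Y}{60273} - \frac{179905}{-141150}\right) - 216829 = \left(\frac{84672}{60273} - \frac{179905}{-141150}\right) - 216829 = \left(84672 \cdot \frac{1}{60273} - - \frac{35981}{28230}\right) - 216829 = \left(\frac{9408}{6697} + \frac{35981}{28230}\right) - 216829 = \frac{506552597}{189056310} - 216829 = - \frac{40992384088393}{189056310}$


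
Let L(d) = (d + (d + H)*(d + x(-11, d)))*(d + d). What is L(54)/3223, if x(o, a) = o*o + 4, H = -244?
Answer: -3667248/3223 ≈ -1137.8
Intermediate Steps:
x(o, a) = 4 + o² (x(o, a) = o² + 4 = 4 + o²)
L(d) = 2*d*(d + (-244 + d)*(125 + d)) (L(d) = (d + (d - 244)*(d + (4 + (-11)²)))*(d + d) = (d + (-244 + d)*(d + (4 + 121)))*(2*d) = (d + (-244 + d)*(d + 125))*(2*d) = (d + (-244 + d)*(125 + d))*(2*d) = 2*d*(d + (-244 + d)*(125 + d)))
L(54)/3223 = (2*54*(-30500 + 54² - 118*54))/3223 = (2*54*(-30500 + 2916 - 6372))*(1/3223) = (2*54*(-33956))*(1/3223) = -3667248*1/3223 = -3667248/3223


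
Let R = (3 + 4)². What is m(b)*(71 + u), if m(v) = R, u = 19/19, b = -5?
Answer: 3528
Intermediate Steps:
u = 1 (u = 19*(1/19) = 1)
R = 49 (R = 7² = 49)
m(v) = 49
m(b)*(71 + u) = 49*(71 + 1) = 49*72 = 3528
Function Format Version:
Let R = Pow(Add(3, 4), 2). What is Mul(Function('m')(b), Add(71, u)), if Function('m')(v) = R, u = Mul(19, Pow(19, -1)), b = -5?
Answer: 3528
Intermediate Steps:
u = 1 (u = Mul(19, Rational(1, 19)) = 1)
R = 49 (R = Pow(7, 2) = 49)
Function('m')(v) = 49
Mul(Function('m')(b), Add(71, u)) = Mul(49, Add(71, 1)) = Mul(49, 72) = 3528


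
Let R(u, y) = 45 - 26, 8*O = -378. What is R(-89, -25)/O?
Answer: -76/189 ≈ -0.40212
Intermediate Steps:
O = -189/4 (O = (1/8)*(-378) = -189/4 ≈ -47.250)
R(u, y) = 19
R(-89, -25)/O = 19/(-189/4) = 19*(-4/189) = -76/189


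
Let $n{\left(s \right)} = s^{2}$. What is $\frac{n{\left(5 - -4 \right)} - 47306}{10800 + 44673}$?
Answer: $- \frac{47225}{55473} \approx -0.85131$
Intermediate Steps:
$\frac{n{\left(5 - -4 \right)} - 47306}{10800 + 44673} = \frac{\left(5 - -4\right)^{2} - 47306}{10800 + 44673} = \frac{\left(5 + 4\right)^{2} - 47306}{55473} = \left(9^{2} - 47306\right) \frac{1}{55473} = \left(81 - 47306\right) \frac{1}{55473} = \left(-47225\right) \frac{1}{55473} = - \frac{47225}{55473}$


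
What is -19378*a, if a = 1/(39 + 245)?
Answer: -9689/142 ≈ -68.232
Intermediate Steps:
a = 1/284 ≈ 0.0035211
-19378*a = -19378*1/284 = -9689/142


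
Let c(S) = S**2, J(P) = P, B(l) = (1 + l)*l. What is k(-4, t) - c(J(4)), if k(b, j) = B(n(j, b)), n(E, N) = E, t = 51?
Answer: 2636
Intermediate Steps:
B(l) = l*(1 + l)
k(b, j) = j*(1 + j)
k(-4, t) - c(J(4)) = 51*(1 + 51) - 1*4**2 = 51*52 - 1*16 = 2652 - 16 = 2636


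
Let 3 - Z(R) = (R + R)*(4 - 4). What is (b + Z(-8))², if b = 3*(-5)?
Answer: 144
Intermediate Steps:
Z(R) = 3 (Z(R) = 3 - (R + R)*(4 - 4) = 3 - 2*R*0 = 3 - 1*0 = 3 + 0 = 3)
b = -15
(b + Z(-8))² = (-15 + 3)² = (-12)² = 144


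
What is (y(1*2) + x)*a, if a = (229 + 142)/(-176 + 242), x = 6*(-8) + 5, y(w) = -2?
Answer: -5565/22 ≈ -252.95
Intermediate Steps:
x = -43 (x = -48 + 5 = -43)
a = 371/66 ≈ 5.6212
(y(1*2) + x)*a = (-2 - 43)*(371/66) = -45*371/66 = -5565/22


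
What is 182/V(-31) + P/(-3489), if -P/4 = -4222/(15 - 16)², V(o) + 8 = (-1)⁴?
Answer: -107602/3489 ≈ -30.840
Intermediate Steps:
V(o) = -7 (V(o) = -8 + (-1)⁴ = -8 + 1 = -7)
P = 16888 (P = -(-16888)/((15 - 16)²) = -(-16888)/((-1)²) = -(-16888)/1 = -(-16888) = -4*(-4222) = 16888)
182/V(-31) + P/(-3489) = 182/(-7) + 16888/(-3489) = 182*(-⅐) + 16888*(-1/3489) = -26 - 16888/3489 = -107602/3489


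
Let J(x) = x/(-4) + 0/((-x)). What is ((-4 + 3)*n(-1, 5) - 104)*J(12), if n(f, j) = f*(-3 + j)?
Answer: 306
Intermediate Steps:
J(x) = -x/4 (J(x) = x*(-¼) + 0*(-1/x) = -x/4 + 0 = -x/4)
((-4 + 3)*n(-1, 5) - 104)*J(12) = ((-4 + 3)*(-(-3 + 5)) - 104)*(-¼*12) = (-(-1)*2 - 104)*(-3) = (-1*(-2) - 104)*(-3) = (2 - 104)*(-3) = -102*(-3) = 306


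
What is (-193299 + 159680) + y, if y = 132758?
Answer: 99139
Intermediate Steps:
(-193299 + 159680) + y = (-193299 + 159680) + 132758 = -33619 + 132758 = 99139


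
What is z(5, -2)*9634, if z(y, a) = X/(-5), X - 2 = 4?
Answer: -57804/5 ≈ -11561.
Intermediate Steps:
X = 6 (X = 2 + 4 = 6)
z(y, a) = -6/5 (z(y, a) = 6/(-5) = 6*(-⅕) = -6/5)
z(5, -2)*9634 = -6/5*9634 = -57804/5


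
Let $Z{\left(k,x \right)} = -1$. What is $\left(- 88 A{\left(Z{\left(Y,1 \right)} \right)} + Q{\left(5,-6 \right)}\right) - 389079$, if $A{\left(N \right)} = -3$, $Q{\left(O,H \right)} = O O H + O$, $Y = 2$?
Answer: $-388960$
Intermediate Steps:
$Q{\left(O,H \right)} = O + H O^{2}$ ($Q{\left(O,H \right)} = O^{2} H + O = H O^{2} + O = O + H O^{2}$)
$\left(- 88 A{\left(Z{\left(Y,1 \right)} \right)} + Q{\left(5,-6 \right)}\right) - 389079 = \left(\left(-88\right) \left(-3\right) + 5 \left(1 - 30\right)\right) - 389079 = \left(264 + 5 \left(1 - 30\right)\right) - 389079 = \left(264 + 5 \left(-29\right)\right) - 389079 = \left(264 - 145\right) - 389079 = 119 - 389079 = -388960$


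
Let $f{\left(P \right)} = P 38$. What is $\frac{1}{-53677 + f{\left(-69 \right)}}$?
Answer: $- \frac{1}{56299} \approx -1.7762 \cdot 10^{-5}$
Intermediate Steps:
$f{\left(P \right)} = 38 P$
$\frac{1}{-53677 + f{\left(-69 \right)}} = \frac{1}{-53677 + 38 \left(-69\right)} = \frac{1}{-53677 - 2622} = \frac{1}{-56299} = - \frac{1}{56299}$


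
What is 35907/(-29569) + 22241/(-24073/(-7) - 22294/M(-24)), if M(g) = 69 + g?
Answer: 24837708678/3916739309 ≈ 6.3414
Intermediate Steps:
35907/(-29569) + 22241/(-24073/(-7) - 22294/M(-24)) = 35907/(-29569) + 22241/(-24073/(-7) - 22294/(69 - 24)) = 35907*(-1/29569) + 22241/(-24073*(-1/7) - 22294/45) = -35907/29569 + 22241/(3439 - 22294*1/45) = -35907/29569 + 22241/(3439 - 22294/45) = -35907/29569 + 22241/(132461/45) = -35907/29569 + 22241*(45/132461) = -35907/29569 + 1000845/132461 = 24837708678/3916739309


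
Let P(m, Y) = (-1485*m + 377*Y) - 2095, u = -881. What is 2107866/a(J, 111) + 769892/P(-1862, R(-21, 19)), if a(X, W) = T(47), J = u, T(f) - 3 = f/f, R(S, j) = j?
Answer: 50336920561/95522 ≈ 5.2697e+5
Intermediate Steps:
P(m, Y) = -2095 - 1485*m + 377*Y
T(f) = 4 (T(f) = 3 + f/f = 3 + 1 = 4)
J = -881
a(X, W) = 4
2107866/a(J, 111) + 769892/P(-1862, R(-21, 19)) = 2107866/4 + 769892/(-2095 - 1485*(-1862) + 377*19) = 2107866*(¼) + 769892/(-2095 + 2765070 + 7163) = 1053933/2 + 769892/2770138 = 1053933/2 + 769892*(1/2770138) = 1053933/2 + 13274/47761 = 50336920561/95522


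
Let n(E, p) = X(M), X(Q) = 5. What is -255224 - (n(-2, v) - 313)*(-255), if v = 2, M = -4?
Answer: -333764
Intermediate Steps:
n(E, p) = 5
-255224 - (n(-2, v) - 313)*(-255) = -255224 - (5 - 313)*(-255) = -255224 - (-308)*(-255) = -255224 - 1*78540 = -255224 - 78540 = -333764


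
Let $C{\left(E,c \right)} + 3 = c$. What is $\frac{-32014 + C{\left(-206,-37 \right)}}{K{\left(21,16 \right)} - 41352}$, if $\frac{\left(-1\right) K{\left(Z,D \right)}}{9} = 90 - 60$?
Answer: $\frac{16027}{20811} \approx 0.77012$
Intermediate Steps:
$K{\left(Z,D \right)} = -270$ ($K{\left(Z,D \right)} = - 9 \left(90 - 60\right) = \left(-9\right) 30 = -270$)
$C{\left(E,c \right)} = -3 + c$
$\frac{-32014 + C{\left(-206,-37 \right)}}{K{\left(21,16 \right)} - 41352} = \frac{-32014 - 40}{-270 - 41352} = \frac{-32014 - 40}{-41622} = \left(-32054\right) \left(- \frac{1}{41622}\right) = \frac{16027}{20811}$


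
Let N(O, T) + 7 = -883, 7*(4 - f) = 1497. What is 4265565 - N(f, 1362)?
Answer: 4266455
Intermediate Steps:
f = -1469/7 (f = 4 - ⅐*1497 = 4 - 1497/7 = -1469/7 ≈ -209.86)
N(O, T) = -890 (N(O, T) = -7 - 883 = -890)
4265565 - N(f, 1362) = 4265565 - 1*(-890) = 4265565 + 890 = 4266455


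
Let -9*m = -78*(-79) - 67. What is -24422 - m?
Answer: -213703/9 ≈ -23745.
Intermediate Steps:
m = -6095/9 (m = -(-78*(-79) - 67)/9 = -(6162 - 67)/9 = -1/9*6095 = -6095/9 ≈ -677.22)
-24422 - m = -24422 - 1*(-6095/9) = -24422 + 6095/9 = -213703/9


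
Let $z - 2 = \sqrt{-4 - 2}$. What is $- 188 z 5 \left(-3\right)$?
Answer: $5640 + 2820 i \sqrt{6} \approx 5640.0 + 6907.6 i$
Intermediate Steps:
$z = 2 + i \sqrt{6}$ ($z = 2 + \sqrt{-4 - 2} = 2 + \sqrt{-6} = 2 + i \sqrt{6} \approx 2.0 + 2.4495 i$)
$- 188 z 5 \left(-3\right) = - 188 \left(2 + i \sqrt{6}\right) 5 \left(-3\right) = - 188 \left(10 + 5 i \sqrt{6}\right) \left(-3\right) = - 188 \left(-30 - 15 i \sqrt{6}\right) = 5640 + 2820 i \sqrt{6}$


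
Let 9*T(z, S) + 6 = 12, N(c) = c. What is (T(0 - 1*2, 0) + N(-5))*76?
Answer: -988/3 ≈ -329.33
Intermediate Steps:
T(z, S) = ⅔ (T(z, S) = -⅔ + (⅑)*12 = -⅔ + 4/3 = ⅔)
(T(0 - 1*2, 0) + N(-5))*76 = (⅔ - 5)*76 = -13/3*76 = -988/3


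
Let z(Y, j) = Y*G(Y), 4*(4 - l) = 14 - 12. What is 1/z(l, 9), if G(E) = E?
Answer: 4/49 ≈ 0.081633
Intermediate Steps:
l = 7/2 (l = 4 - (14 - 12)/4 = 4 - ¼*2 = 4 - ½ = 7/2 ≈ 3.5000)
z(Y, j) = Y² (z(Y, j) = Y*Y = Y²)
1/z(l, 9) = 1/((7/2)²) = 1/(49/4) = 4/49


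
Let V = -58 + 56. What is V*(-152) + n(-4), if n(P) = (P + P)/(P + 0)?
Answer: 306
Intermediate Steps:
n(P) = 2 (n(P) = (2*P)/P = 2)
V = -2
V*(-152) + n(-4) = -2*(-152) + 2 = 304 + 2 = 306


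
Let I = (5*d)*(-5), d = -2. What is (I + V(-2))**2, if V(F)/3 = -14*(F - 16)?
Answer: 649636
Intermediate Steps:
V(F) = 672 - 42*F (V(F) = 3*(-14*(F - 16)) = 3*(-14*(-16 + F)) = 3*(224 - 14*F) = 672 - 42*F)
I = 50 (I = (5*(-2))*(-5) = -10*(-5) = 50)
(I + V(-2))**2 = (50 + (672 - 42*(-2)))**2 = (50 + (672 + 84))**2 = (50 + 756)**2 = 806**2 = 649636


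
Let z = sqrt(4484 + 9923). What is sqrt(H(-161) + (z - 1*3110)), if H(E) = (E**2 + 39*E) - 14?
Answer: sqrt(16518 + sqrt(14407)) ≈ 128.99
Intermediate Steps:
z = sqrt(14407) ≈ 120.03
H(E) = -14 + E**2 + 39*E
sqrt(H(-161) + (z - 1*3110)) = sqrt((-14 + (-161)**2 + 39*(-161)) + (sqrt(14407) - 1*3110)) = sqrt((-14 + 25921 - 6279) + (sqrt(14407) - 3110)) = sqrt(19628 + (-3110 + sqrt(14407))) = sqrt(16518 + sqrt(14407))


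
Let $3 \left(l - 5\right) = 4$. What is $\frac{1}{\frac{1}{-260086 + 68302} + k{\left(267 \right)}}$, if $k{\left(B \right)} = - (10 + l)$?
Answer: $- \frac{191784}{3132473} \approx -0.061224$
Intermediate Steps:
$l = \frac{19}{3}$ ($l = 5 + \frac{1}{3} \cdot 4 = 5 + \frac{4}{3} = \frac{19}{3} \approx 6.3333$)
$k{\left(B \right)} = - \frac{49}{3}$ ($k{\left(B \right)} = - (10 + \frac{19}{3}) = \left(-1\right) \frac{49}{3} = - \frac{49}{3}$)
$\frac{1}{\frac{1}{-260086 + 68302} + k{\left(267 \right)}} = \frac{1}{\frac{1}{-260086 + 68302} - \frac{49}{3}} = \frac{1}{\frac{1}{-191784} - \frac{49}{3}} = \frac{1}{- \frac{1}{191784} - \frac{49}{3}} = \frac{1}{- \frac{3132473}{191784}} = - \frac{191784}{3132473}$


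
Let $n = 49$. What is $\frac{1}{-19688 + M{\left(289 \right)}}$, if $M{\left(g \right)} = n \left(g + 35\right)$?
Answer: $- \frac{1}{3812} \approx -0.00026233$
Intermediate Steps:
$M{\left(g \right)} = 1715 + 49 g$ ($M{\left(g \right)} = 49 \left(g + 35\right) = 49 \left(35 + g\right) = 1715 + 49 g$)
$\frac{1}{-19688 + M{\left(289 \right)}} = \frac{1}{-19688 + \left(1715 + 49 \cdot 289\right)} = \frac{1}{-19688 + \left(1715 + 14161\right)} = \frac{1}{-19688 + 15876} = \frac{1}{-3812} = - \frac{1}{3812}$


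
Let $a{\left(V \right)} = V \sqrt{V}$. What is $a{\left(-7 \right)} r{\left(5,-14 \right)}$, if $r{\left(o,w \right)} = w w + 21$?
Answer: $- 1519 i \sqrt{7} \approx - 4018.9 i$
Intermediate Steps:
$a{\left(V \right)} = V^{\frac{3}{2}}$
$r{\left(o,w \right)} = 21 + w^{2}$ ($r{\left(o,w \right)} = w^{2} + 21 = 21 + w^{2}$)
$a{\left(-7 \right)} r{\left(5,-14 \right)} = \left(-7\right)^{\frac{3}{2}} \left(21 + \left(-14\right)^{2}\right) = - 7 i \sqrt{7} \left(21 + 196\right) = - 7 i \sqrt{7} \cdot 217 = - 1519 i \sqrt{7}$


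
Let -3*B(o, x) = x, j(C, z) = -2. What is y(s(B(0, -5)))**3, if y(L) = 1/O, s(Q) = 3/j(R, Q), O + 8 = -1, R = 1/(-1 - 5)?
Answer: -1/729 ≈ -0.0013717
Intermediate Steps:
R = -1/6 (R = 1/(-6) = -1/6 ≈ -0.16667)
O = -9 (O = -8 - 1 = -9)
B(o, x) = -x/3
s(Q) = -3/2 (s(Q) = 3/(-2) = 3*(-1/2) = -3/2)
y(L) = -1/9 (y(L) = 1/(-9) = -1/9)
y(s(B(0, -5)))**3 = (-1/9)**3 = -1/729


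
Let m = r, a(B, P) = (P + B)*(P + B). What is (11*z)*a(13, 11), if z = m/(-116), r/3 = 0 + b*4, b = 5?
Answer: -95040/29 ≈ -3277.2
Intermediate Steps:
a(B, P) = (B + P)² (a(B, P) = (B + P)*(B + P) = (B + P)²)
r = 60 (r = 3*(0 + 5*4) = 3*(0 + 20) = 3*20 = 60)
m = 60
z = -15/29 (z = 60/(-116) = 60*(-1/116) = -15/29 ≈ -0.51724)
(11*z)*a(13, 11) = (11*(-15/29))*(13 + 11)² = -165/29*24² = -165/29*576 = -95040/29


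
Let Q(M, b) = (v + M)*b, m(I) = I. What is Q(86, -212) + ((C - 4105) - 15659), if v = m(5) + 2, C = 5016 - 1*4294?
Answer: -38758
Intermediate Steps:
C = 722 (C = 5016 - 4294 = 722)
v = 7 (v = 5 + 2 = 7)
Q(M, b) = b*(7 + M) (Q(M, b) = (7 + M)*b = b*(7 + M))
Q(86, -212) + ((C - 4105) - 15659) = -212*(7 + 86) + ((722 - 4105) - 15659) = -212*93 + (-3383 - 15659) = -19716 - 19042 = -38758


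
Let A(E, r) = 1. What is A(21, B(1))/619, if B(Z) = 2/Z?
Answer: 1/619 ≈ 0.0016155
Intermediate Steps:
A(21, B(1))/619 = 1/619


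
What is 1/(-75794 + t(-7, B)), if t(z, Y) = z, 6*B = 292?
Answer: -1/75801 ≈ -1.3192e-5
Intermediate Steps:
B = 146/3 (B = (1/6)*292 = 146/3 ≈ 48.667)
1/(-75794 + t(-7, B)) = 1/(-75794 - 7) = 1/(-75801) = -1/75801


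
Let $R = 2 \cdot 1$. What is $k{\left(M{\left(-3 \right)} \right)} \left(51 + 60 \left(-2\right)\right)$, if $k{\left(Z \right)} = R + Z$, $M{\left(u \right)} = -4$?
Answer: $138$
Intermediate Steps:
$R = 2$
$k{\left(Z \right)} = 2 + Z$
$k{\left(M{\left(-3 \right)} \right)} \left(51 + 60 \left(-2\right)\right) = \left(2 - 4\right) \left(51 + 60 \left(-2\right)\right) = - 2 \left(51 - 120\right) = \left(-2\right) \left(-69\right) = 138$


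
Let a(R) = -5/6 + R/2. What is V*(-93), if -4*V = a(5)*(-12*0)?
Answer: 0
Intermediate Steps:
a(R) = -⅚ + R/2 (a(R) = -5*⅙ + R*(½) = -⅚ + R/2)
V = 0 (V = -(-⅚ + (½)*5)*(-12*0)/4 = -(-⅚ + 5/2)*0/4 = -5*0/12 = -¼*0 = 0)
V*(-93) = 0*(-93) = 0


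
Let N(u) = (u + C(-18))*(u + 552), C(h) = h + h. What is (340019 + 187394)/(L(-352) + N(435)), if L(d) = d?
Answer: 22931/17107 ≈ 1.3404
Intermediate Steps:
C(h) = 2*h
N(u) = (-36 + u)*(552 + u) (N(u) = (u + 2*(-18))*(u + 552) = (u - 36)*(552 + u) = (-36 + u)*(552 + u))
(340019 + 187394)/(L(-352) + N(435)) = (340019 + 187394)/(-352 + (-19872 + 435**2 + 516*435)) = 527413/(-352 + (-19872 + 189225 + 224460)) = 527413/(-352 + 393813) = 527413/393461 = 527413*(1/393461) = 22931/17107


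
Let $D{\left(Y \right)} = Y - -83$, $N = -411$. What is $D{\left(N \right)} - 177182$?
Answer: $-177510$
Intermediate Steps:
$D{\left(Y \right)} = 83 + Y$ ($D{\left(Y \right)} = Y + 83 = 83 + Y$)
$D{\left(N \right)} - 177182 = \left(83 - 411\right) - 177182 = -328 - 177182 = -177510$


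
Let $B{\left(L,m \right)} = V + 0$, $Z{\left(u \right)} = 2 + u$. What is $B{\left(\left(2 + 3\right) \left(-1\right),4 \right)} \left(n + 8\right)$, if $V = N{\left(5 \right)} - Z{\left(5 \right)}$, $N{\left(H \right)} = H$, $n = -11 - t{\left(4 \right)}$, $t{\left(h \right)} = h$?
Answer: $14$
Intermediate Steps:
$n = -15$ ($n = -11 - 4 = -15$)
$V = -2$ ($V = 5 - \left(2 + 5\right) = 5 - 7 = -2$)
$B{\left(L,m \right)} = -2$ ($B{\left(L,m \right)} = -2 + 0 = -2$)
$B{\left(\left(2 + 3\right) \left(-1\right),4 \right)} \left(n + 8\right) = - 2 \left(-15 + 8\right) = \left(-2\right) \left(-7\right) = 14$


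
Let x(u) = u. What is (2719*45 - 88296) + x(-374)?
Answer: 33685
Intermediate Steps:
(2719*45 - 88296) + x(-374) = (2719*45 - 88296) - 374 = (122355 - 88296) - 374 = 34059 - 374 = 33685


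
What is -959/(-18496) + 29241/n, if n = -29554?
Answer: -256249625/273315392 ≈ -0.93756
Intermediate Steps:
-959/(-18496) + 29241/n = -959/(-18496) + 29241/(-29554) = -959*(-1/18496) + 29241*(-1/29554) = 959/18496 - 29241/29554 = -256249625/273315392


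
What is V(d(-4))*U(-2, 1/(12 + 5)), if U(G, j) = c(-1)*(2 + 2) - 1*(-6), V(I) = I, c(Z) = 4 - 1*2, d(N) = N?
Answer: -56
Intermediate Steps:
c(Z) = 2 (c(Z) = 4 - 2 = 2)
U(G, j) = 14 (U(G, j) = 2*(2 + 2) - 1*(-6) = 2*4 + 6 = 8 + 6 = 14)
V(d(-4))*U(-2, 1/(12 + 5)) = -4*14 = -56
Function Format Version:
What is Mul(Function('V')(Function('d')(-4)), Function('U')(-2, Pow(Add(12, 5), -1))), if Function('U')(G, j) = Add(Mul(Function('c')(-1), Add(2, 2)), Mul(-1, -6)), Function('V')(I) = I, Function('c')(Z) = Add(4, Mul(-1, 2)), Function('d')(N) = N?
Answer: -56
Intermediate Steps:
Function('c')(Z) = 2 (Function('c')(Z) = Add(4, -2) = 2)
Function('U')(G, j) = 14 (Function('U')(G, j) = Add(Mul(2, Add(2, 2)), Mul(-1, -6)) = Add(Mul(2, 4), 6) = Add(8, 6) = 14)
Mul(Function('V')(Function('d')(-4)), Function('U')(-2, Pow(Add(12, 5), -1))) = Mul(-4, 14) = -56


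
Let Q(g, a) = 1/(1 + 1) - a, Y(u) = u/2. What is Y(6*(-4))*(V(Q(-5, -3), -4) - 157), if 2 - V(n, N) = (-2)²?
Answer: 1908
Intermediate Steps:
Y(u) = u/2 (Y(u) = u*(½) = u/2)
Q(g, a) = ½ - a (Q(g, a) = 1/2 - a = ½ - a)
V(n, N) = -2 (V(n, N) = 2 - 1*(-2)² = 2 - 1*4 = 2 - 4 = -2)
Y(6*(-4))*(V(Q(-5, -3), -4) - 157) = ((6*(-4))/2)*(-2 - 157) = ((½)*(-24))*(-159) = -12*(-159) = 1908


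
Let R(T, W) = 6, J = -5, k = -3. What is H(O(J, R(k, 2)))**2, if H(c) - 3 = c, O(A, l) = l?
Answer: 81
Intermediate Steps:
H(c) = 3 + c
H(O(J, R(k, 2)))**2 = (3 + 6)**2 = 9**2 = 81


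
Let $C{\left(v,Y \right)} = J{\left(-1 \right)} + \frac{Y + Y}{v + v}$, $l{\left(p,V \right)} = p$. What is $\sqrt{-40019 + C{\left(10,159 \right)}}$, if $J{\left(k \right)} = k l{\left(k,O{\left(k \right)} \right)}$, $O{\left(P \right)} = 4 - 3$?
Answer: $\frac{i \sqrt{4000210}}{10} \approx 200.01 i$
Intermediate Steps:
$O{\left(P \right)} = 1$
$J{\left(k \right)} = k^{2}$ ($J{\left(k \right)} = k k = k^{2}$)
$C{\left(v,Y \right)} = 1 + \frac{Y}{v}$ ($C{\left(v,Y \right)} = \left(-1\right)^{2} + \frac{Y + Y}{v + v} = 1 + \frac{2 Y}{2 v} = 1 + 2 Y \frac{1}{2 v} = 1 + \frac{Y}{v}$)
$\sqrt{-40019 + C{\left(10,159 \right)}} = \sqrt{-40019 + \frac{159 + 10}{10}} = \sqrt{-40019 + \frac{1}{10} \cdot 169} = \sqrt{-40019 + \frac{169}{10}} = \sqrt{- \frac{400021}{10}} = \frac{i \sqrt{4000210}}{10}$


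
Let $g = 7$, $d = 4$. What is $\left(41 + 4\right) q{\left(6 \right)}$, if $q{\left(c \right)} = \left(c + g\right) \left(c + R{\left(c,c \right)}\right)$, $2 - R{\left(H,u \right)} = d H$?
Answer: $-9360$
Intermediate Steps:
$R{\left(H,u \right)} = 2 - 4 H$
$q{\left(c \right)} = \left(2 - 3 c\right) \left(7 + c\right)$ ($q{\left(c \right)} = \left(c + 7\right) \left(c - \left(-2 + 4 c\right)\right) = \left(7 + c\right) \left(2 - 3 c\right) = \left(2 - 3 c\right) \left(7 + c\right)$)
$\left(41 + 4\right) q{\left(6 \right)} = \left(41 + 4\right) \left(14 - 114 - 3 \cdot 6^{2}\right) = 45 \left(14 - 114 - 108\right) = 45 \left(-208\right) = -9360$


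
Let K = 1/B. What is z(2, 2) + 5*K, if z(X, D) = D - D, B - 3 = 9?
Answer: 5/12 ≈ 0.41667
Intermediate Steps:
B = 12 (B = 3 + 9 = 12)
K = 1/12 ≈ 0.083333
z(X, D) = 0
z(2, 2) + 5*K = 0 + 5*(1/12) = 0 + 5/12 = 5/12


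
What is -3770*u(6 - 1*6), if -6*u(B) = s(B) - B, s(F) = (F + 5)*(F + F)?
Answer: 0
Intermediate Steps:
s(F) = 2*F*(5 + F) (s(F) = (5 + F)*(2*F) = 2*F*(5 + F))
u(B) = B/6 - B*(5 + B)/3 (u(B) = -(2*B*(5 + B) - B)/6 = -(-B + 2*B*(5 + B))/6 = B/6 - B*(5 + B)/3)
-3770*u(6 - 1*6) = -1885*(6 - 1*6)*(-9 - 2*(6 - 1*6))/3 = -1885*(6 - 6)*(-9 - 2*(6 - 6))/3 = -1885*0*(-9 - 2*0)/3 = -1885*0*(-9 + 0)/3 = -1885*0*(-9)/3 = -3770*0 = 0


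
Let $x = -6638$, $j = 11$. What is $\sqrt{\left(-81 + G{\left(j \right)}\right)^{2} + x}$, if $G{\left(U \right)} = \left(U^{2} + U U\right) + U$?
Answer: $\sqrt{22946} \approx 151.48$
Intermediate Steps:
$G{\left(U \right)} = U + 2 U^{2}$ ($G{\left(U \right)} = \left(U^{2} + U^{2}\right) + U = 2 U^{2} + U = U + 2 U^{2}$)
$\sqrt{\left(-81 + G{\left(j \right)}\right)^{2} + x} = \sqrt{\left(-81 + 11 \left(1 + 2 \cdot 11\right)\right)^{2} - 6638} = \sqrt{\left(-81 + 11 \left(1 + 22\right)\right)^{2} - 6638} = \sqrt{\left(-81 + 11 \cdot 23\right)^{2} - 6638} = \sqrt{\left(-81 + 253\right)^{2} - 6638} = \sqrt{172^{2} - 6638} = \sqrt{29584 - 6638} = \sqrt{22946}$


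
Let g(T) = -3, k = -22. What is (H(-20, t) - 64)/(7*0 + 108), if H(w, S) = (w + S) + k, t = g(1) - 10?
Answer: -119/108 ≈ -1.1019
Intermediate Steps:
t = -13 (t = -3 - 10 = -13)
H(w, S) = -22 + S + w (H(w, S) = (w + S) - 22 = (S + w) - 22 = -22 + S + w)
(H(-20, t) - 64)/(7*0 + 108) = ((-22 - 13 - 20) - 64)/(7*0 + 108) = (-55 - 64)/(0 + 108) = -119/108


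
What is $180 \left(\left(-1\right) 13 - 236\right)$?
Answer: $-44820$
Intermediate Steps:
$180 \left(\left(-1\right) 13 - 236\right) = 180 \left(-13 - 236\right) = 180 \left(-249\right) = -44820$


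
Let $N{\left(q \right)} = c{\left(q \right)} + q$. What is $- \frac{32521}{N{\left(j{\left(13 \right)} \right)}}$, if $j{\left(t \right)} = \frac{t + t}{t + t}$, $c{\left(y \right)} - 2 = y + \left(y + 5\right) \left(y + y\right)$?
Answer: $- \frac{32521}{16} \approx -2032.6$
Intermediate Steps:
$c{\left(y \right)} = 2 + y + 2 y \left(5 + y\right)$ ($c{\left(y \right)} = 2 + \left(y + \left(y + 5\right) \left(y + y\right)\right) = 2 + \left(y + \left(5 + y\right) 2 y\right) = 2 + \left(y + 2 y \left(5 + y\right)\right) = 2 + y + 2 y \left(5 + y\right)$)
$j{\left(t \right)} = 1$ ($j{\left(t \right)} = \frac{2 t}{2 t} = 2 t \frac{1}{2 t} = 1$)
$N{\left(q \right)} = 2 + 2 q^{2} + 12 q$ ($N{\left(q \right)} = \left(2 + 2 q^{2} + 11 q\right) + q = 2 + 2 q^{2} + 12 q$)
$- \frac{32521}{N{\left(j{\left(13 \right)} \right)}} = - \frac{32521}{2 + 2 \cdot 1^{2} + 12 \cdot 1} = - \frac{32521}{2 + 2 \cdot 1 + 12} = - \frac{32521}{2 + 2 + 12} = - \frac{32521}{16}$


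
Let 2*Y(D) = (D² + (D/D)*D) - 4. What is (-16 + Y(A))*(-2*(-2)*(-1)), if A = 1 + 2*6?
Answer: -292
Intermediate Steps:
A = 13 (A = 1 + 12 = 13)
Y(D) = -2 + D/2 + D²/2 (Y(D) = ((D² + (D/D)*D) - 4)/2 = ((D² + 1*D) - 4)/2 = ((D² + D) - 4)/2 = ((D + D²) - 4)/2 = (-4 + D + D²)/2 = -2 + D/2 + D²/2)
(-16 + Y(A))*(-2*(-2)*(-1)) = (-16 + (-2 + (½)*13 + (½)*13²))*(-2*(-2)*(-1)) = (-16 + (-2 + 13/2 + (½)*169))*(4*(-1)) = (-16 + (-2 + 13/2 + 169/2))*(-4) = (-16 + 89)*(-4) = 73*(-4) = -292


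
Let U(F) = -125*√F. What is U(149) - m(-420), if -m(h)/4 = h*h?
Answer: 705600 - 125*√149 ≈ 7.0407e+5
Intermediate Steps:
m(h) = -4*h² (m(h) = -4*h*h = -4*h²)
U(149) - m(-420) = -125*√149 - (-4)*(-420)² = -125*√149 - (-4)*176400 = -125*√149 - 1*(-705600) = -125*√149 + 705600 = 705600 - 125*√149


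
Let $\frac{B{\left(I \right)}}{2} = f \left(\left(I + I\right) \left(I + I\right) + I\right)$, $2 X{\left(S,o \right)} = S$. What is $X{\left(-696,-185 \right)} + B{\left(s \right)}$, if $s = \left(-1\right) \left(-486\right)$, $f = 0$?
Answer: $-348$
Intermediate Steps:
$X{\left(S,o \right)} = \frac{S}{2}$
$s = 486$
$B{\left(I \right)} = 0$ ($B{\left(I \right)} = 2 \cdot 0 \left(\left(I + I\right) \left(I + I\right) + I\right) = 2 \cdot 0 \left(2 I 2 I + I\right) = 2 \cdot 0 \left(4 I^{2} + I\right) = 2 \cdot 0 \left(I + 4 I^{2}\right) = 2 \cdot 0 = 0$)
$X{\left(-696,-185 \right)} + B{\left(s \right)} = \frac{1}{2} \left(-696\right) + 0 = -348 + 0 = -348$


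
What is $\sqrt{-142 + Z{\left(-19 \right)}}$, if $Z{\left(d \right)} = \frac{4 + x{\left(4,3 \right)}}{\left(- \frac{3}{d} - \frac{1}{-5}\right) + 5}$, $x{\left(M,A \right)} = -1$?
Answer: $\frac{i \sqrt{36644437}}{509} \approx 11.893 i$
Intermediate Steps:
$Z{\left(d \right)} = \frac{3}{\frac{26}{5} - \frac{3}{d}}$ ($Z{\left(d \right)} = \frac{4 - 1}{\left(- \frac{3}{d} - \frac{1}{-5}\right) + 5} = \frac{3}{\left(- \frac{3}{d} - - \frac{1}{5}\right) + 5} = \frac{3}{\left(- \frac{3}{d} + \frac{1}{5}\right) + 5} = \frac{3}{\left(\frac{1}{5} - \frac{3}{d}\right) + 5} = \frac{3}{\frac{26}{5} - \frac{3}{d}}$)
$\sqrt{-142 + Z{\left(-19 \right)}} = \sqrt{-142 + 15 \left(-19\right) \frac{1}{-15 + 26 \left(-19\right)}} = \sqrt{-142 + 15 \left(-19\right) \frac{1}{-15 - 494}} = \sqrt{-142 + 15 \left(-19\right) \frac{1}{-509}} = \sqrt{-142 + 15 \left(-19\right) \left(- \frac{1}{509}\right)} = \sqrt{-142 + \frac{285}{509}} = \sqrt{- \frac{71993}{509}} = \frac{i \sqrt{36644437}}{509}$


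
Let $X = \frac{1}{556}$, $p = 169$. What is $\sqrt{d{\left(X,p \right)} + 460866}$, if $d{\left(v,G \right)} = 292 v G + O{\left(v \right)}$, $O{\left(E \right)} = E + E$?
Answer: $\frac{\sqrt{35624427594}}{278} \approx 678.94$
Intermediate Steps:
$X = \frac{1}{556} \approx 0.0017986$
$O{\left(E \right)} = 2 E$
$d{\left(v,G \right)} = 2 v + 292 G v$ ($d{\left(v,G \right)} = 292 v G + 2 v = 292 G v + 2 v = 2 v + 292 G v$)
$\sqrt{d{\left(X,p \right)} + 460866} = \sqrt{2 \cdot \frac{1}{556} \left(1 + 146 \cdot 169\right) + 460866} = \sqrt{2 \cdot \frac{1}{556} \left(1 + 24674\right) + 460866} = \sqrt{2 \cdot \frac{1}{556} \cdot 24675 + 460866} = \sqrt{\frac{24675}{278} + 460866} = \sqrt{\frac{128145423}{278}} = \frac{\sqrt{35624427594}}{278}$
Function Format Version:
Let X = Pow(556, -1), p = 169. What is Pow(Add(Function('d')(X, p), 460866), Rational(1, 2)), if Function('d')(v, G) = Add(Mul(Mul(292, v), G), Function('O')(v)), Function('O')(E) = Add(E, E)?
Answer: Mul(Rational(1, 278), Pow(35624427594, Rational(1, 2))) ≈ 678.94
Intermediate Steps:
X = Rational(1, 556) ≈ 0.0017986
Function('O')(E) = Mul(2, E)
Function('d')(v, G) = Add(Mul(2, v), Mul(292, G, v)) (Function('d')(v, G) = Add(Mul(Mul(292, v), G), Mul(2, v)) = Add(Mul(292, G, v), Mul(2, v)) = Add(Mul(2, v), Mul(292, G, v)))
Pow(Add(Function('d')(X, p), 460866), Rational(1, 2)) = Pow(Add(Mul(2, Rational(1, 556), Add(1, Mul(146, 169))), 460866), Rational(1, 2)) = Pow(Add(Mul(2, Rational(1, 556), Add(1, 24674)), 460866), Rational(1, 2)) = Pow(Add(Mul(2, Rational(1, 556), 24675), 460866), Rational(1, 2)) = Pow(Add(Rational(24675, 278), 460866), Rational(1, 2)) = Pow(Rational(128145423, 278), Rational(1, 2)) = Mul(Rational(1, 278), Pow(35624427594, Rational(1, 2)))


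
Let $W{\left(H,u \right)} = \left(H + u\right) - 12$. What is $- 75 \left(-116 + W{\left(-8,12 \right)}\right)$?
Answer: $9300$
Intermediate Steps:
$W{\left(H,u \right)} = -12 + H + u$
$- 75 \left(-116 + W{\left(-8,12 \right)}\right) = - 75 \left(-116 - 8\right) = \left(-75\right) \left(-124\right) = 9300$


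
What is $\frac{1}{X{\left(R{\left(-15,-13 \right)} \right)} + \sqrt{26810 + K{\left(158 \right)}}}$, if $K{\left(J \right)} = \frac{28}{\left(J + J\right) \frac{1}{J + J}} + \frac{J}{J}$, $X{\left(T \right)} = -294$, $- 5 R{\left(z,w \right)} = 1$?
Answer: $- \frac{294}{59597} - \frac{\sqrt{26839}}{59597} \approx -0.007682$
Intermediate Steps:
$R{\left(z,w \right)} = - \frac{1}{5}$ ($R{\left(z,w \right)} = \left(- \frac{1}{5}\right) 1 = - \frac{1}{5}$)
$K{\left(J \right)} = 29$ ($K{\left(J \right)} = \frac{28}{2 J \frac{1}{2 J}} + 1 = \frac{28}{1} + 1 = 28 \cdot 1 + 1 = 28 + 1 = 29$)
$\frac{1}{X{\left(R{\left(-15,-13 \right)} \right)} + \sqrt{26810 + K{\left(158 \right)}}} = \frac{1}{-294 + \sqrt{26810 + 29}} = \frac{1}{-294 + \sqrt{26839}}$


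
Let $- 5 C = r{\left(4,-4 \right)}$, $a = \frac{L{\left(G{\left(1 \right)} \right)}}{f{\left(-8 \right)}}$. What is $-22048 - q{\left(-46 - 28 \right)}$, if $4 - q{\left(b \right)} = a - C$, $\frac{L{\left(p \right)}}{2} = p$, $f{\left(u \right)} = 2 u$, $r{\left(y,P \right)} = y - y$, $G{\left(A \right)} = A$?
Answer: $- \frac{176417}{8} \approx -22052.0$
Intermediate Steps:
$r{\left(y,P \right)} = 0$
$L{\left(p \right)} = 2 p$
$a = - \frac{1}{8}$ ($a = \frac{2 \cdot 1}{2 \left(-8\right)} = \frac{2}{-16} = 2 \left(- \frac{1}{16}\right) = - \frac{1}{8} \approx -0.125$)
$C = 0$ ($C = \left(- \frac{1}{5}\right) 0 = 0$)
$q{\left(b \right)} = \frac{33}{8}$ ($q{\left(b \right)} = 4 - \left(- \frac{1}{8} - 0\right) = 4 - \left(- \frac{1}{8} + 0\right) = 4 - - \frac{1}{8} = 4 + \frac{1}{8} = \frac{33}{8}$)
$-22048 - q{\left(-46 - 28 \right)} = -22048 - \frac{33}{8} = - \frac{176417}{8}$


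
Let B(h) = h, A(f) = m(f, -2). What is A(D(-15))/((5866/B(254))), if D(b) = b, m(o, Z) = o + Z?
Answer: -2159/2933 ≈ -0.73611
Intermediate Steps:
m(o, Z) = Z + o
A(f) = -2 + f
A(D(-15))/((5866/B(254))) = (-2 - 15)/((5866/254)) = -17/(5866*(1/254)) = -17/2933/127 = -17*127/2933 = -2159/2933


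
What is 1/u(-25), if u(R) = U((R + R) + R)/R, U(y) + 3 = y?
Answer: 25/78 ≈ 0.32051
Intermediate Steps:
U(y) = -3 + y
u(R) = (-3 + 3*R)/R (u(R) = (-3 + ((R + R) + R))/R = (-3 + (2*R + R))/R = (-3 + 3*R)/R)
1/u(-25) = 1/(3 - 3/(-25)) = 1/(3 - 3*(-1/25)) = 1/(3 + 3/25) = 1/(78/25) = 25/78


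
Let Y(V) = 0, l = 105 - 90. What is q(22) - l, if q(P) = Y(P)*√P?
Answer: -15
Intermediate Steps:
l = 15
q(P) = 0 (q(P) = 0*√P = 0)
q(22) - l = 0 - 1*15 = 0 - 15 = -15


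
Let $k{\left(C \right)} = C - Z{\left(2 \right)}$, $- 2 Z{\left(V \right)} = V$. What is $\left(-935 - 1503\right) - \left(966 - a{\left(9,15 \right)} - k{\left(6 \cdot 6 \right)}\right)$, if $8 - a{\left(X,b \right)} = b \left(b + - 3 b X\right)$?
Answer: $2491$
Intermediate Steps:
$Z{\left(V \right)} = - \frac{V}{2}$
$a{\left(X,b \right)} = 8 - b \left(b - 3 X b\right)$ ($a{\left(X,b \right)} = 8 - b \left(b + - 3 b X\right) = 8 - b \left(b - 3 X b\right)$)
$k{\left(C \right)} = 1 + C$ ($k{\left(C \right)} = C - \left(- \frac{1}{2}\right) 2 = C - -1 = C + 1 = 1 + C$)
$\left(-935 - 1503\right) - \left(966 - a{\left(9,15 \right)} - k{\left(6 \cdot 6 \right)}\right) = \left(-935 - 1503\right) + \left(\left(\left(1 + 6 \cdot 6\right) + \left(8 - 15^{2} + 3 \cdot 9 \cdot 15^{2}\right)\right) - 966\right) = \left(-935 - 1503\right) + \left(\left(\left(1 + 36\right) + \left(8 - 225 + 3 \cdot 9 \cdot 225\right)\right) - 966\right) = -2438 + \left(\left(37 + \left(8 - 225 + 6075\right)\right) - 966\right) = -2438 + \left(\left(37 + 5858\right) - 966\right) = -2438 + \left(5895 - 966\right) = -2438 + 4929 = 2491$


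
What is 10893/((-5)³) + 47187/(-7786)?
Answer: -90711273/973250 ≈ -93.204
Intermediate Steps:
10893/((-5)³) + 47187/(-7786) = 10893/(-125) + 47187*(-1/7786) = 10893*(-1/125) - 47187/7786 = -10893/125 - 47187/7786 = -90711273/973250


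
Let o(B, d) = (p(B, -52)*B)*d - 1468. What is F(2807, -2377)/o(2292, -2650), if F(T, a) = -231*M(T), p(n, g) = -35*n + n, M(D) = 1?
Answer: -231/473319084932 ≈ -4.8804e-10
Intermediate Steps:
p(n, g) = -34*n
o(B, d) = -1468 - 34*d*B² (o(B, d) = ((-34*B)*B)*d - 1468 = (-34*B²)*d - 1468 = -34*d*B² - 1468 = -1468 - 34*d*B²)
F(T, a) = -231 (F(T, a) = -231*1 = -231)
F(2807, -2377)/o(2292, -2650) = -231/(-1468 - 34*(-2650)*2292²) = -231/(-1468 - 34*(-2650)*5253264) = -231/(-1468 + 473319086400) = -231/473319084932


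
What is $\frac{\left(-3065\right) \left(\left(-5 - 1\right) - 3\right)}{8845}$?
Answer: $\frac{5517}{1769} \approx 3.1187$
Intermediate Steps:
$\frac{\left(-3065\right) \left(\left(-5 - 1\right) - 3\right)}{8845} = - 3065 \left(-6 - 3\right) \frac{1}{8845} = \left(-3065\right) \left(-9\right) \frac{1}{8845} = 27585 \cdot \frac{1}{8845} = \frac{5517}{1769}$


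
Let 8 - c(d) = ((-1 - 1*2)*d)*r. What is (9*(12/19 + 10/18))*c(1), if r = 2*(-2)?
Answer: -812/19 ≈ -42.737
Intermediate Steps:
r = -4
c(d) = 8 - 12*d (c(d) = 8 - (-1 - 1*2)*d*(-4) = 8 - (-1 - 2)*d*(-4) = 8 - (-3*d)*(-4) = 8 - 12*d)
(9*(12/19 + 10/18))*c(1) = (9*(12/19 + 10/18))*(8 - 12*1) = (9*(12*(1/19) + 10*(1/18)))*(8 - 12) = (9*(12/19 + 5/9))*(-4) = (9*(203/171))*(-4) = (203/19)*(-4) = -812/19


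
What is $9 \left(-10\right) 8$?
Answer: $-720$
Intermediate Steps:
$9 \left(-10\right) 8 = \left(-90\right) 8 = -720$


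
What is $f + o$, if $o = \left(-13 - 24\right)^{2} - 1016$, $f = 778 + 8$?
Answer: $1139$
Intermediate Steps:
$f = 786$
$o = 353$ ($o = \left(-37\right)^{2} - 1016 = 1369 - 1016 = 353$)
$f + o = 786 + 353 = 1139$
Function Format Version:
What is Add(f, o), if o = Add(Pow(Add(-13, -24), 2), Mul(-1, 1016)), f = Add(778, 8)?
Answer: 1139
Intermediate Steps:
f = 786
o = 353 (o = Add(Pow(-37, 2), -1016) = Add(1369, -1016) = 353)
Add(f, o) = Add(786, 353) = 1139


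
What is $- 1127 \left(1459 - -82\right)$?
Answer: $-1736707$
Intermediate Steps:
$- 1127 \left(1459 - -82\right) = - 1127 \left(1459 + 82\right) = \left(-1127\right) 1541 = -1736707$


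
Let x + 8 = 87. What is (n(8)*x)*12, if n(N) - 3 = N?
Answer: 10428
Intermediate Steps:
x = 79 (x = -8 + 87 = 79)
n(N) = 3 + N
(n(8)*x)*12 = ((3 + 8)*79)*12 = (11*79)*12 = 869*12 = 10428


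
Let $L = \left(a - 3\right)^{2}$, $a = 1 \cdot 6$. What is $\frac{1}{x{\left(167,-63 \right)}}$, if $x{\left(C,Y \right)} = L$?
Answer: $\frac{1}{9} \approx 0.11111$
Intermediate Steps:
$a = 6$
$L = 9$ ($L = \left(6 - 3\right)^{2} = 3^{2} = 9$)
$x{\left(C,Y \right)} = 9$
$\frac{1}{x{\left(167,-63 \right)}} = \frac{1}{9}$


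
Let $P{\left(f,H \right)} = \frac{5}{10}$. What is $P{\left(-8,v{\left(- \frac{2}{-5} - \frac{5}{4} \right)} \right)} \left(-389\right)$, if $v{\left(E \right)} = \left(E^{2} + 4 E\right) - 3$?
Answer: $- \frac{389}{2} \approx -194.5$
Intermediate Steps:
$v{\left(E \right)} = -3 + E^{2} + 4 E$
$P{\left(f,H \right)} = \frac{1}{2}$ ($P{\left(f,H \right)} = 5 \cdot \frac{1}{10} = \frac{1}{2}$)
$P{\left(-8,v{\left(- \frac{2}{-5} - \frac{5}{4} \right)} \right)} \left(-389\right) = \frac{1}{2} \left(-389\right) = - \frac{389}{2}$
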